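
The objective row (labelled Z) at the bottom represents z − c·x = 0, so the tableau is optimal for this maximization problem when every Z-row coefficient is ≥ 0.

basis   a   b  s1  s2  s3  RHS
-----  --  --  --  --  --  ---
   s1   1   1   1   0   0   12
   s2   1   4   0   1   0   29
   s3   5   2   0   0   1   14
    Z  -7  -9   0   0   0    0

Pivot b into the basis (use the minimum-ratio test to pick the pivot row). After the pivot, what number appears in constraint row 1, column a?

Ratio test on column b — row 1: 12/1 = 12; row 2: 29/4 = 29/4; row 3: 14/2 = 7. Minimum is 7 at row 3 (s3 leaves); pivot element 2.
Divide row 3 by 2; eliminate column b from the other rows.
Row 1 update in column a: 1 − 1·(5/2) = -3/2.

-3/2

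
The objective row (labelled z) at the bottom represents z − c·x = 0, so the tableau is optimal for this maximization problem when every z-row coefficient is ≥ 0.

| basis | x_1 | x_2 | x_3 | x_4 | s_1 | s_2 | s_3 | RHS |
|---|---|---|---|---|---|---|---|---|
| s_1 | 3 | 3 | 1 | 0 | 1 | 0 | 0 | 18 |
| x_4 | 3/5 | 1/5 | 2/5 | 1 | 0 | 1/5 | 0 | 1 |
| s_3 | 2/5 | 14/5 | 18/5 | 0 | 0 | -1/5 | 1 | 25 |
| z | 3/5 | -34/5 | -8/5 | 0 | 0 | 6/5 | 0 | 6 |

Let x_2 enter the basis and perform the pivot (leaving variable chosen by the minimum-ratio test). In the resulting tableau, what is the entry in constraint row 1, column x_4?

-15

Ratio test on column x_2 — row 1: 18/3 = 6; row 2: 1/(1/5) = 5; row 3: 25/(14/5) = 125/14. Minimum is 5 at row 2 (x_4 leaves); pivot element 1/5.
Divide row 2 by 1/5; eliminate column x_2 from the other rows.
Row 1 update in column x_4: 0 − 3·5 = -15.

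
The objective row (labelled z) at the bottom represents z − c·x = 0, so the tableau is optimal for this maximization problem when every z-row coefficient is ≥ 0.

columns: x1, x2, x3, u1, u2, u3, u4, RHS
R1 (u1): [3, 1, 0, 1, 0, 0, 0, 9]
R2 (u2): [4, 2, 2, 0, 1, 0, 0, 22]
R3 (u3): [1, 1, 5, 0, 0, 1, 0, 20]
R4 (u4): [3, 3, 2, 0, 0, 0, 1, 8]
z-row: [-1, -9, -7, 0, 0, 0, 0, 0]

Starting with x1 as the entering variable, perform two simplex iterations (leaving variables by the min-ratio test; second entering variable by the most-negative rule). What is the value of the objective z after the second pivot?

24

Ratio test on column x1 — row 1: 9/3 = 3; row 2: 22/4 = 11/2; row 3: 20/1 = 20; row 4: 8/3 = 8/3. Minimum is 8/3 at row 4 (u4 leaves); pivot element 3.
Pivot on row 4; the z-row RHS becomes 0 − (-1)·(8/3) = 8/3.
Next entering variable (most negative z-row entry -8): x2.
Ratio test on column x2 — row 1: entry -2 ≤ 0; row 2: entry -2 ≤ 0; row 3: entry 0 ≤ 0; row 4: (8/3)/1 = 8/3. Minimum is 8/3 at row 4 (x1 leaves); pivot element 1.
After the second pivot the z-row RHS is 8/3 − (-8)·(8/3) = 24.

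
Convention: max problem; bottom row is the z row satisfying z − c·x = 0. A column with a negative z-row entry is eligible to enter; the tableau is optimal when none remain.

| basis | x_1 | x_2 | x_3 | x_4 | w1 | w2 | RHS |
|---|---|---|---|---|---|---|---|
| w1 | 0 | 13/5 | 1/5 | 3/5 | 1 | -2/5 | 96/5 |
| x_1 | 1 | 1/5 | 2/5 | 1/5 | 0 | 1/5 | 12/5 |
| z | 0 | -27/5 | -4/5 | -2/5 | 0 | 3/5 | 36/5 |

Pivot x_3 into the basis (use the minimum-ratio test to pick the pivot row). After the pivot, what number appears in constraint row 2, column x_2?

1/2

Ratio test on column x_3 — row 1: (96/5)/(1/5) = 96; row 2: (12/5)/(2/5) = 6. Minimum is 6 at row 2 (x_1 leaves); pivot element 2/5.
Divide row 2 by 2/5; eliminate column x_3 from the other rows.
In the new row 2, the x_2 entry is the old entry divided by the pivot: (1/5)/(2/5) = 1/2.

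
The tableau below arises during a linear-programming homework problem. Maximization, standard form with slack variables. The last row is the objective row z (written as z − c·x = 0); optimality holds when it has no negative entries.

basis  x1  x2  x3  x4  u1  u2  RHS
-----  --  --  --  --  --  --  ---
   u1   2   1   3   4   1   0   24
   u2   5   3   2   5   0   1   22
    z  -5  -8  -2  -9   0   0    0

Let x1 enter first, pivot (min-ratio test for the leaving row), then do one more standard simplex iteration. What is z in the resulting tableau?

176/3

Ratio test on column x1 — row 1: 24/2 = 12; row 2: 22/5 = 22/5. Minimum is 22/5 at row 2 (u2 leaves); pivot element 5.
Pivot on row 2; the z-row RHS becomes 0 − (-5)·(22/5) = 22.
Next entering variable (most negative z-row entry -5): x2.
Ratio test on column x2 — row 1: entry -1/5 ≤ 0; row 2: (22/5)/(3/5) = 22/3. Minimum is 22/3 at row 2 (x1 leaves); pivot element 3/5.
After the second pivot the z-row RHS is 22 − (-5)·(22/3) = 176/3.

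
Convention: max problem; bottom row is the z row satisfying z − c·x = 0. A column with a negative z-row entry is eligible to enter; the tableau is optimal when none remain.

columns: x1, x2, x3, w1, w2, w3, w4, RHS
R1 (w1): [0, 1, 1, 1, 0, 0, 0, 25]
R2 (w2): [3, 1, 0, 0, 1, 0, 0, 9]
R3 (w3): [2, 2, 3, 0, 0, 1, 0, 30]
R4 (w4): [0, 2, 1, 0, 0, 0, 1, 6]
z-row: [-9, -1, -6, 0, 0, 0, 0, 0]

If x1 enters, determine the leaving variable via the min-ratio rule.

w2

Column x1 entries and ratios — w1: 0 ≤ 0, skip; w2: 9/3 = 3; w3: 30/2 = 15; w4: 0 ≤ 0, skip.
Smallest ratio is 3 in the row of w2, so w2 leaves.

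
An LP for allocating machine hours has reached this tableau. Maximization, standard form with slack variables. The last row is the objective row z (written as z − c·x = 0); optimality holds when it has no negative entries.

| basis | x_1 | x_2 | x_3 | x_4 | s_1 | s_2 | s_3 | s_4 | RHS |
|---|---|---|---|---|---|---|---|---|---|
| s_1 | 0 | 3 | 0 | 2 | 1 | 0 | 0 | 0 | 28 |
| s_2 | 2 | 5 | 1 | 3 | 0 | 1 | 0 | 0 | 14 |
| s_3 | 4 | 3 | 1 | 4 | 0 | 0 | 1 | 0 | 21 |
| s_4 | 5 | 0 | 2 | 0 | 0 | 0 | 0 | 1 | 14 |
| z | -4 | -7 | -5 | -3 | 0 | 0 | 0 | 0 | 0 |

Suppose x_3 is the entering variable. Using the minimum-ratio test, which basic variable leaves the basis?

Column x_3 entries and ratios — s_1: 0 ≤ 0, skip; s_2: 14/1 = 14; s_3: 21/1 = 21; s_4: 14/2 = 7.
Smallest ratio is 7 in the row of s_4, so s_4 leaves.

s_4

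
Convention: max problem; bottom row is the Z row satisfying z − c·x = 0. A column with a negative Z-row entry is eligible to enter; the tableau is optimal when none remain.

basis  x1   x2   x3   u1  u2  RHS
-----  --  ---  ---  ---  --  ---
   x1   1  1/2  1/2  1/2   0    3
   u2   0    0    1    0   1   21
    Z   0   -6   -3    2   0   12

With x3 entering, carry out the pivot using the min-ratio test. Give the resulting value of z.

30

Ratio test on column x3 — row 1: 3/(1/2) = 6; row 2: 21/1 = 21. Minimum is 6 at row 1 (x1 leaves); pivot element 1/2.
Pivot on row 1; the Z-row RHS becomes 12 − (-3)·6 = 30.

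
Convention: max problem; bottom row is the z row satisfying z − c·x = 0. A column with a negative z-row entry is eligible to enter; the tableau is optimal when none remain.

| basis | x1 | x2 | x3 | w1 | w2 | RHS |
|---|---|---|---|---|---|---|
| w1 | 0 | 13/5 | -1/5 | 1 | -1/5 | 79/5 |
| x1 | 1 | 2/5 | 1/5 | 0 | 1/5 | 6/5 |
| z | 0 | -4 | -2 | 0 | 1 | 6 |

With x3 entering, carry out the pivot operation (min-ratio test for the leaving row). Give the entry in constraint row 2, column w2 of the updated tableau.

1

Ratio test on column x3 — row 1: entry -1/5 ≤ 0; row 2: (6/5)/(1/5) = 6. Minimum is 6 at row 2 (x1 leaves); pivot element 1/5.
Divide row 2 by 1/5; eliminate column x3 from the other rows.
In the new row 2, the w2 entry is the old entry divided by the pivot: (1/5)/(1/5) = 1.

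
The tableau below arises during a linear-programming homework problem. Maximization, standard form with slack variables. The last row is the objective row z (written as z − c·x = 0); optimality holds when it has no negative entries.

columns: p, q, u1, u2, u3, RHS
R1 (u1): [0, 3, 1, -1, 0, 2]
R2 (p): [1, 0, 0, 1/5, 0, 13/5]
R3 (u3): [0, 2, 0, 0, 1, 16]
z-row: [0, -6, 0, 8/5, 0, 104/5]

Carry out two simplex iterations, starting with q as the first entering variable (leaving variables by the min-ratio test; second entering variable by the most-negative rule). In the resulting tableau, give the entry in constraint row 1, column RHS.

Ratio test on column q — row 1: 2/3 = 2/3; row 2: entry 0 ≤ 0; row 3: 16/2 = 8. Minimum is 2/3 at row 1 (u1 leaves); pivot element 3.
Divide row 1 by 3; eliminate column q from the other rows.
Second iteration: most negative z-row entry is -2/5 in column u2, so u2 enters.
Ratio test on column u2 — row 1: entry -1/3 ≤ 0; row 2: (13/5)/(1/5) = 13; row 3: (44/3)/(2/3) = 22. Minimum is 13 at row 2 (p leaves); pivot element 1/5.
Divide row 2 by 1/5; eliminate column u2 from the other rows.
After both pivots, the entry at constraint row 1, column RHS is 5.

5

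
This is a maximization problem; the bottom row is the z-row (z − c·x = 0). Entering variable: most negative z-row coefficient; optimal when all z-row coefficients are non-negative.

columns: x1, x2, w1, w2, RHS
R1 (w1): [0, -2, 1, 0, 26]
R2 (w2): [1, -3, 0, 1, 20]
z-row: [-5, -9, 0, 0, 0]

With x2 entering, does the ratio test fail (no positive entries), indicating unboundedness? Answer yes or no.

Every constraint-row entry in column x2 is ≤ 0, so increasing x2 is unbounded.

yes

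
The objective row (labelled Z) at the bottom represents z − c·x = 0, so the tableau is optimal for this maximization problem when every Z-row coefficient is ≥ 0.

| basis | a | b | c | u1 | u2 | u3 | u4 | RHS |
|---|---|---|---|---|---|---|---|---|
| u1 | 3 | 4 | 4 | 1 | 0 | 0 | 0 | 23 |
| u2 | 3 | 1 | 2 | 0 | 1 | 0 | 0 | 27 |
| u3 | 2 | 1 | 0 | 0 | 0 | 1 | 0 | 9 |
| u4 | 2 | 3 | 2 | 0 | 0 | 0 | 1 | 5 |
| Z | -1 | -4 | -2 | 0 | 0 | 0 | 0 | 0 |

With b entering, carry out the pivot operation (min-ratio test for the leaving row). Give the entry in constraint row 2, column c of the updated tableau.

4/3

Ratio test on column b — row 1: 23/4 = 23/4; row 2: 27/1 = 27; row 3: 9/1 = 9; row 4: 5/3 = 5/3. Minimum is 5/3 at row 4 (u4 leaves); pivot element 3.
Divide row 4 by 3; eliminate column b from the other rows.
Row 2 update in column c: 2 − 1·(2/3) = 4/3.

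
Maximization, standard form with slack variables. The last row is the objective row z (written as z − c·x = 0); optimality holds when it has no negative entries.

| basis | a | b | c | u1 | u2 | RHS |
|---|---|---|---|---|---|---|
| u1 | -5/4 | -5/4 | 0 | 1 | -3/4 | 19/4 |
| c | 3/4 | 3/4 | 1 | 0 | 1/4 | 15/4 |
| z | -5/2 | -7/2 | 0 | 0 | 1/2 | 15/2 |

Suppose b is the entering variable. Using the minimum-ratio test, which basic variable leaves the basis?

c

Column b entries and ratios — u1: -5/4 ≤ 0, skip; c: (15/4)/(3/4) = 5.
Smallest ratio is 5 in the row of c, so c leaves.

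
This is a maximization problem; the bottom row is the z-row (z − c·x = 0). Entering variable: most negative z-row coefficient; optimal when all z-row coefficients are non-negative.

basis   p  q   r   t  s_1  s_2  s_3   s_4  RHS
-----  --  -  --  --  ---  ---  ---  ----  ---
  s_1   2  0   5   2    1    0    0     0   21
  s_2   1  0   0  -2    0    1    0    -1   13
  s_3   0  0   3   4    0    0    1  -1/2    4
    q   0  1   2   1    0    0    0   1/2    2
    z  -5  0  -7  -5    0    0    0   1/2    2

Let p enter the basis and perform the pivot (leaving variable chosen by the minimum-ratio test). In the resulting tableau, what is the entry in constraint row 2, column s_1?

Ratio test on column p — row 1: 21/2 = 21/2; row 2: 13/1 = 13; row 3: entry 0 ≤ 0; row 4: entry 0 ≤ 0. Minimum is 21/2 at row 1 (s_1 leaves); pivot element 2.
Divide row 1 by 2; eliminate column p from the other rows.
Row 2 update in column s_1: 0 − 1·(1/2) = -1/2.

-1/2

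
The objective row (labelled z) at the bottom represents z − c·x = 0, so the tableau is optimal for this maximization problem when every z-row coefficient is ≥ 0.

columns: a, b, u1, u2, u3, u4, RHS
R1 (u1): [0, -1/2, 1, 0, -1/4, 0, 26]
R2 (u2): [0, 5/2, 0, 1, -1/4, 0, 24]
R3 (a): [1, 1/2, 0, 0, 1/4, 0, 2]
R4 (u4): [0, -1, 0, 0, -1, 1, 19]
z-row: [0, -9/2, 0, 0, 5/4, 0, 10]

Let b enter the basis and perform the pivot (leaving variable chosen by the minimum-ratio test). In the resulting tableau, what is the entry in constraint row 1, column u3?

Ratio test on column b — row 1: entry -1/2 ≤ 0; row 2: 24/(5/2) = 48/5; row 3: 2/(1/2) = 4; row 4: entry -1 ≤ 0. Minimum is 4 at row 3 (a leaves); pivot element 1/2.
Divide row 3 by 1/2; eliminate column b from the other rows.
Row 1 update in column u3: -1/4 − (-1/2)·(1/2) = 0.

0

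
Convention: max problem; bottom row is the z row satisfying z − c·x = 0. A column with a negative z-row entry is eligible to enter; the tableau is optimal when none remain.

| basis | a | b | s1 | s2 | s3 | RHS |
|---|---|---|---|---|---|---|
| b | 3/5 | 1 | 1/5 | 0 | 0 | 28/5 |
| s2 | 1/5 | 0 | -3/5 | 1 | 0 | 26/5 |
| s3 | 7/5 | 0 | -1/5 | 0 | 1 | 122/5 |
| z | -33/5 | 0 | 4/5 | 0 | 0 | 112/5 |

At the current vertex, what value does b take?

b is basic (row 1); its value is the RHS of that row, 28/5.

28/5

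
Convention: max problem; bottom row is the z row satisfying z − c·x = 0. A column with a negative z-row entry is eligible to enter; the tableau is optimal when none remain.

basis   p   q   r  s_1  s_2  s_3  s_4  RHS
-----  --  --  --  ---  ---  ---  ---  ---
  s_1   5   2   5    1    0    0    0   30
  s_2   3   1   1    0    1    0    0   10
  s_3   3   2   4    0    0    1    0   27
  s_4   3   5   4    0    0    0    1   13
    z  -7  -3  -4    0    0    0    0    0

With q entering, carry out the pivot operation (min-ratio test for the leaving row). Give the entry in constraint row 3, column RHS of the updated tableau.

Ratio test on column q — row 1: 30/2 = 15; row 2: 10/1 = 10; row 3: 27/2 = 27/2; row 4: 13/5 = 13/5. Minimum is 13/5 at row 4 (s_4 leaves); pivot element 5.
Divide row 4 by 5; eliminate column q from the other rows.
Row 3 update in column RHS: 27 − 2·(13/5) = 109/5.

109/5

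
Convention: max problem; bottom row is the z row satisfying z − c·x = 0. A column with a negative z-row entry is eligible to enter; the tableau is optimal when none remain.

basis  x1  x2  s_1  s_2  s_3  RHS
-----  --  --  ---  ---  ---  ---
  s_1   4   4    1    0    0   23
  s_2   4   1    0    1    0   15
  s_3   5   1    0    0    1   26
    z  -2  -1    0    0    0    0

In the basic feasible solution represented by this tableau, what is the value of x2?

x2 is not in the basis, so in the current basic feasible solution x2 = 0.

0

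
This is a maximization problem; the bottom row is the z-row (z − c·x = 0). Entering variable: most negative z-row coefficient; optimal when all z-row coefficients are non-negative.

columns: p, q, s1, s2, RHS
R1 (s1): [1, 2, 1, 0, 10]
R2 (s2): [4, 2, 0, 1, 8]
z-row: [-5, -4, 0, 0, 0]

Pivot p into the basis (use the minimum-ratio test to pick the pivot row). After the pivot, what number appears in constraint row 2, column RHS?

Ratio test on column p — row 1: 10/1 = 10; row 2: 8/4 = 2. Minimum is 2 at row 2 (s2 leaves); pivot element 4.
Divide row 2 by 4; eliminate column p from the other rows.
In the new row 2, the RHS entry is the old entry divided by the pivot: 8/4 = 2.

2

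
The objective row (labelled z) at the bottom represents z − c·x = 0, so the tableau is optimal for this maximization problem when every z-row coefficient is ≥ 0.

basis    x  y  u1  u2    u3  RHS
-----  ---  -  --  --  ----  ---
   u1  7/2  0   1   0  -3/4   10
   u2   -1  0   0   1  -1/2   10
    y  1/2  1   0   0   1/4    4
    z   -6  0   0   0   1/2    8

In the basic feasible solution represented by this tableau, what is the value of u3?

u3 is not in the basis, so in the current basic feasible solution u3 = 0.

0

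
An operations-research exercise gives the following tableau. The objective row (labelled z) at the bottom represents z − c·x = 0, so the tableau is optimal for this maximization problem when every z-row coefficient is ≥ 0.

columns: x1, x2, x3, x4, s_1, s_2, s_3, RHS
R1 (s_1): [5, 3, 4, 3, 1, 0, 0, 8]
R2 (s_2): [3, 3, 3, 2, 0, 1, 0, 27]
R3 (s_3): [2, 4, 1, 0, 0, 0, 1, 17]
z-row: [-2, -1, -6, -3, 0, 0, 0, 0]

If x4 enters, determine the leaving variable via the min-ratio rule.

Column x4 entries and ratios — s_1: 8/3 = 8/3; s_2: 27/2 = 27/2; s_3: 0 ≤ 0, skip.
Smallest ratio is 8/3 in the row of s_1, so s_1 leaves.

s_1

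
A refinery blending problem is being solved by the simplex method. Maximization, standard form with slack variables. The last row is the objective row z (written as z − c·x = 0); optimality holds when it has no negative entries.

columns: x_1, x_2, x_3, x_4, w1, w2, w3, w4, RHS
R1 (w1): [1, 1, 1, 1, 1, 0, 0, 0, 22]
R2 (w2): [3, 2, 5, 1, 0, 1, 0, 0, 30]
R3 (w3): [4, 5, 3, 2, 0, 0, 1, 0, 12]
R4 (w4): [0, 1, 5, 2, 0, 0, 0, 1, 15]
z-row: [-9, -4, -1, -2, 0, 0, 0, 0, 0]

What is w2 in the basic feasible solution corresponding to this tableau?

w2 is basic (row 2); its value is the RHS of that row, 30.

30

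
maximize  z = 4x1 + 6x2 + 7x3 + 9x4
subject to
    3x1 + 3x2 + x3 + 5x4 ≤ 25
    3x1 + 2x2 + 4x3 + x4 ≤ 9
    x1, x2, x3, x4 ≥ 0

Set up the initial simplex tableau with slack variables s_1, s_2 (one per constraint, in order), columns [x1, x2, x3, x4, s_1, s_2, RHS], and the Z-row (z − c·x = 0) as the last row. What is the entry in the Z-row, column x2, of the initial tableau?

The Z-row carries the negated objective coefficients: the x2 entry is -6.

-6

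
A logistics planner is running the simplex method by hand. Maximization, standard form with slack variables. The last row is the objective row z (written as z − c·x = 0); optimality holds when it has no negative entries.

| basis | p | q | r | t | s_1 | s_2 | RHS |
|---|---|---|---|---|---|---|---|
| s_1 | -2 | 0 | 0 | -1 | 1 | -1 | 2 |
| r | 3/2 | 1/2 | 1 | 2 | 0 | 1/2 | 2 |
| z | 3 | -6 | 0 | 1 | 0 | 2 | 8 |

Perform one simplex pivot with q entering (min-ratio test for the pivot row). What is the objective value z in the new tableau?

Ratio test on column q — row 1: entry 0 ≤ 0; row 2: 2/(1/2) = 4. Minimum is 4 at row 2 (r leaves); pivot element 1/2.
Pivot on row 2; the z-row RHS becomes 8 − (-6)·4 = 32.

32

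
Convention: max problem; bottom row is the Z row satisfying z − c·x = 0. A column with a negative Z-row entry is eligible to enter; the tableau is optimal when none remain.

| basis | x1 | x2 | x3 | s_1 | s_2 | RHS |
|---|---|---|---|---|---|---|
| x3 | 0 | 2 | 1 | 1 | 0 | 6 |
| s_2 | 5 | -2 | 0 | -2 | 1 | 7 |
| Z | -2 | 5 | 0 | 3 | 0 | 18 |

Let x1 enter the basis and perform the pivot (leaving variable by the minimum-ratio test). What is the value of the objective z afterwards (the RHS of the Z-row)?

104/5

Ratio test on column x1 — row 1: entry 0 ≤ 0; row 2: 7/5 = 7/5. Minimum is 7/5 at row 2 (s_2 leaves); pivot element 5.
Pivot on row 2; the Z-row RHS becomes 18 − (-2)·(7/5) = 104/5.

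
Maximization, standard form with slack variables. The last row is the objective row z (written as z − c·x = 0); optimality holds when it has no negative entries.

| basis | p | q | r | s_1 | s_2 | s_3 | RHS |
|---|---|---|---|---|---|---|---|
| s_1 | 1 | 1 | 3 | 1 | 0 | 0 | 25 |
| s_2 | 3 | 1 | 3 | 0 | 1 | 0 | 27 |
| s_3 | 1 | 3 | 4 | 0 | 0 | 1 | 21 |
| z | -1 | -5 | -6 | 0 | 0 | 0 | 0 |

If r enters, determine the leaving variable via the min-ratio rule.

s_3

Column r entries and ratios — s_1: 25/3 = 25/3; s_2: 27/3 = 9; s_3: 21/4 = 21/4.
Smallest ratio is 21/4 in the row of s_3, so s_3 leaves.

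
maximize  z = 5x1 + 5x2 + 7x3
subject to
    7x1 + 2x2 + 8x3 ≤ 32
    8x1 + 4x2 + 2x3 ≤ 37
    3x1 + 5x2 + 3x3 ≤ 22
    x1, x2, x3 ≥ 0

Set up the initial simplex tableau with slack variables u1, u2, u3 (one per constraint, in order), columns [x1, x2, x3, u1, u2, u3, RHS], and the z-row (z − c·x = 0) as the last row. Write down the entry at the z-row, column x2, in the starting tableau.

The z-row carries the negated objective coefficients: the x2 entry is -5.

-5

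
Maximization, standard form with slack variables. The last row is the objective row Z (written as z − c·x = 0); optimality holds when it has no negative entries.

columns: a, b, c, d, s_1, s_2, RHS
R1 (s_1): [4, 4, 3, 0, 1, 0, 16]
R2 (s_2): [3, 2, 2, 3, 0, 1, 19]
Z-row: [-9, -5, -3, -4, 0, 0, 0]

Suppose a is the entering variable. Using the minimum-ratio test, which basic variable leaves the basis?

Column a entries and ratios — s_1: 16/4 = 4; s_2: 19/3 = 19/3.
Smallest ratio is 4 in the row of s_1, so s_1 leaves.

s_1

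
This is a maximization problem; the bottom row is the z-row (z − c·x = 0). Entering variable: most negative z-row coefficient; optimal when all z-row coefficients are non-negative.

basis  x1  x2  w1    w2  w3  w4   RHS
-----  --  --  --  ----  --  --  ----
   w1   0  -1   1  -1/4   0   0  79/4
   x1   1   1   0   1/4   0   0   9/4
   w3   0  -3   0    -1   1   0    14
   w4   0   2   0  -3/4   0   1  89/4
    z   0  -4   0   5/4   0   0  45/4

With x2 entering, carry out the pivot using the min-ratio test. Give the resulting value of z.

Ratio test on column x2 — row 1: entry -1 ≤ 0; row 2: (9/4)/1 = 9/4; row 3: entry -3 ≤ 0; row 4: (89/4)/2 = 89/8. Minimum is 9/4 at row 2 (x1 leaves); pivot element 1.
Pivot on row 2; the z-row RHS becomes 45/4 − (-4)·(9/4) = 81/4.

81/4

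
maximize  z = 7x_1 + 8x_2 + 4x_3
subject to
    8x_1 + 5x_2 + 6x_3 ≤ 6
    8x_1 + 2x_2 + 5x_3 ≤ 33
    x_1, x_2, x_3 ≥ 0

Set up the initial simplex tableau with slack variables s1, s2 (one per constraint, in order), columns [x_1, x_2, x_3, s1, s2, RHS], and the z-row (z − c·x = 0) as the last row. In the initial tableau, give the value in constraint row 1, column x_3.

Constraint 1 has coefficient 6 on x_3.

6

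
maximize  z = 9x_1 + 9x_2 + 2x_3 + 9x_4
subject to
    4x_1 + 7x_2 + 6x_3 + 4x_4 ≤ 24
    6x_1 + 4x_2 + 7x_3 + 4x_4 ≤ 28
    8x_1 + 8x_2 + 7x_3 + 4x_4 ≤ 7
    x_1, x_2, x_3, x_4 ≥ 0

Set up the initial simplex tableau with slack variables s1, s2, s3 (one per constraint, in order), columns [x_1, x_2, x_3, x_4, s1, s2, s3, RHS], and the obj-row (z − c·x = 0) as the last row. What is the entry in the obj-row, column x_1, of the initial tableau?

The obj-row carries the negated objective coefficients: the x_1 entry is -9.

-9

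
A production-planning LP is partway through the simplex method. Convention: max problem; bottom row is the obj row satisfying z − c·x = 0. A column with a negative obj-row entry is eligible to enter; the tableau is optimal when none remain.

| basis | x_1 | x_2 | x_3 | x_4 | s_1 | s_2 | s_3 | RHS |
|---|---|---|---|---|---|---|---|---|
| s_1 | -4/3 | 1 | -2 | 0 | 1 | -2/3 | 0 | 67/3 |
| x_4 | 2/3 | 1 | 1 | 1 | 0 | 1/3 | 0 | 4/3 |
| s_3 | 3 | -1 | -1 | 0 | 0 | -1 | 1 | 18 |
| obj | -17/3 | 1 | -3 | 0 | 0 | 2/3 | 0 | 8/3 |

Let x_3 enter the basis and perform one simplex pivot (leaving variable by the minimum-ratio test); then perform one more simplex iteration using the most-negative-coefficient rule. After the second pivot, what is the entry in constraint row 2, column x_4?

Ratio test on column x_3 — row 1: entry -2 ≤ 0; row 2: (4/3)/1 = 4/3; row 3: entry -1 ≤ 0. Minimum is 4/3 at row 2 (x_4 leaves); pivot element 1.
Divide row 2 by 1; eliminate column x_3 from the other rows.
Second iteration: most negative obj-row entry is -11/3 in column x_1, so x_1 enters.
Ratio test on column x_1 — row 1: entry 0 ≤ 0; row 2: (4/3)/(2/3) = 2; row 3: (58/3)/(11/3) = 58/11. Minimum is 2 at row 2 (x_3 leaves); pivot element 2/3.
Divide row 2 by 2/3; eliminate column x_1 from the other rows.
After both pivots, the entry at constraint row 2, column x_4 is 3/2.

3/2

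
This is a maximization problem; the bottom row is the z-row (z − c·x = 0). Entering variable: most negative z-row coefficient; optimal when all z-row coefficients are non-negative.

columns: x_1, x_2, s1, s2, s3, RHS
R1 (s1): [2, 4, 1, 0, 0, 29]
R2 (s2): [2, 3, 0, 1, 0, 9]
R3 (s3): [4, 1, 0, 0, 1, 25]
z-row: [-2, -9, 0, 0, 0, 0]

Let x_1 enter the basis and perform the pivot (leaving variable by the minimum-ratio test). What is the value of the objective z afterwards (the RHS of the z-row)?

Ratio test on column x_1 — row 1: 29/2 = 29/2; row 2: 9/2 = 9/2; row 3: 25/4 = 25/4. Minimum is 9/2 at row 2 (s2 leaves); pivot element 2.
Pivot on row 2; the z-row RHS becomes 0 − (-2)·(9/2) = 9.

9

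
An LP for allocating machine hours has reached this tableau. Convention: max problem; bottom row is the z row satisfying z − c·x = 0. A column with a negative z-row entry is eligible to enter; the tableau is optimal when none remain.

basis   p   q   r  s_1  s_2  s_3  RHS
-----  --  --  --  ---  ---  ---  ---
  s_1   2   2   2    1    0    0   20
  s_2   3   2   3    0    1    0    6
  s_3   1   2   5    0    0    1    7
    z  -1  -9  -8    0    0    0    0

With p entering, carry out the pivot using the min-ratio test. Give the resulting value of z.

2

Ratio test on column p — row 1: 20/2 = 10; row 2: 6/3 = 2; row 3: 7/1 = 7. Minimum is 2 at row 2 (s_2 leaves); pivot element 3.
Pivot on row 2; the z-row RHS becomes 0 − (-1)·2 = 2.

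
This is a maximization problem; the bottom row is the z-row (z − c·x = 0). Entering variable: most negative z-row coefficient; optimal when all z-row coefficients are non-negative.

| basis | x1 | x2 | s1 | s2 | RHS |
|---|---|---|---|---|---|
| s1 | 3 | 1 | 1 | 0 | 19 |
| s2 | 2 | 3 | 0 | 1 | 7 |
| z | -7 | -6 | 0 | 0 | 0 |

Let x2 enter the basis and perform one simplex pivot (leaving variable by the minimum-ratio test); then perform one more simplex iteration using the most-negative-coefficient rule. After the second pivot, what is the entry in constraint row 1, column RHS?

Ratio test on column x2 — row 1: 19/1 = 19; row 2: 7/3 = 7/3. Minimum is 7/3 at row 2 (s2 leaves); pivot element 3.
Divide row 2 by 3; eliminate column x2 from the other rows.
Second iteration: most negative z-row entry is -3 in column x1, so x1 enters.
Ratio test on column x1 — row 1: (50/3)/(7/3) = 50/7; row 2: (7/3)/(2/3) = 7/2. Minimum is 7/2 at row 2 (x2 leaves); pivot element 2/3.
Divide row 2 by 2/3; eliminate column x1 from the other rows.
After both pivots, the entry at constraint row 1, column RHS is 17/2.

17/2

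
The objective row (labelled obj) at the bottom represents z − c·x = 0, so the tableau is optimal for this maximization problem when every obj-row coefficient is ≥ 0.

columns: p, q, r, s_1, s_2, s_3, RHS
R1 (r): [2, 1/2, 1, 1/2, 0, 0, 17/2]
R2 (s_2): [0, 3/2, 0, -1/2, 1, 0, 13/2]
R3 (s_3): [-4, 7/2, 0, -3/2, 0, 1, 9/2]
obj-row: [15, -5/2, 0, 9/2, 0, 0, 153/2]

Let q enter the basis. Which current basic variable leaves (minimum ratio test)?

Column q entries and ratios — r: (17/2)/(1/2) = 17; s_2: (13/2)/(3/2) = 13/3; s_3: (9/2)/(7/2) = 9/7.
Smallest ratio is 9/7 in the row of s_3, so s_3 leaves.

s_3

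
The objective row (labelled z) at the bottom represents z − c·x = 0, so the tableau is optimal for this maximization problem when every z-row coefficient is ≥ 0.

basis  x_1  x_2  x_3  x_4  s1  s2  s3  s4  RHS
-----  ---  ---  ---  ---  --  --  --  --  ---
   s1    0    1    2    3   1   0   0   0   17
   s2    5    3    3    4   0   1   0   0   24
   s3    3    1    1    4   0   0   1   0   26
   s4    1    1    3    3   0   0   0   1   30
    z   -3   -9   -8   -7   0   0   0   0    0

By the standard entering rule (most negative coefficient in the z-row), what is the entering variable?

x_2

Negative z-row entries: x_1: -3, x_2: -9, x_3: -8, x_4: -7.
The most negative is -9 in column x_2, so x_2 enters.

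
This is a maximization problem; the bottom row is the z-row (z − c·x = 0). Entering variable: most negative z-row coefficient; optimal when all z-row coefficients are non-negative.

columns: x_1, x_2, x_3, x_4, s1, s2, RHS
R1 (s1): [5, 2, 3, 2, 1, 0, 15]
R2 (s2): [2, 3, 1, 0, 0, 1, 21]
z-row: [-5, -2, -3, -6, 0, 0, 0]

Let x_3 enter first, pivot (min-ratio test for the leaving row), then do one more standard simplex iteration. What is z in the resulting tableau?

Ratio test on column x_3 — row 1: 15/3 = 5; row 2: 21/1 = 21. Minimum is 5 at row 1 (s1 leaves); pivot element 3.
Pivot on row 1; the z-row RHS becomes 0 − (-3)·5 = 15.
Next entering variable (most negative z-row entry -4): x_4.
Ratio test on column x_4 — row 1: 5/(2/3) = 15/2; row 2: entry -2/3 ≤ 0. Minimum is 15/2 at row 1 (x_3 leaves); pivot element 2/3.
After the second pivot the z-row RHS is 15 − (-4)·(15/2) = 45.

45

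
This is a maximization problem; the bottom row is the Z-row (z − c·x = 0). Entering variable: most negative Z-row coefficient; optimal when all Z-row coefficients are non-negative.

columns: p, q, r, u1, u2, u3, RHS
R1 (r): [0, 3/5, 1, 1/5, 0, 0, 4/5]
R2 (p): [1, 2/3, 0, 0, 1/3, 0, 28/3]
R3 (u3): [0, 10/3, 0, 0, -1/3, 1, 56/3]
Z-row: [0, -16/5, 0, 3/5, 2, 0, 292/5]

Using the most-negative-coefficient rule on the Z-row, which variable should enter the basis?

Negative Z-row entries: q: -16/5.
The most negative is -16/5 in column q, so q enters.

q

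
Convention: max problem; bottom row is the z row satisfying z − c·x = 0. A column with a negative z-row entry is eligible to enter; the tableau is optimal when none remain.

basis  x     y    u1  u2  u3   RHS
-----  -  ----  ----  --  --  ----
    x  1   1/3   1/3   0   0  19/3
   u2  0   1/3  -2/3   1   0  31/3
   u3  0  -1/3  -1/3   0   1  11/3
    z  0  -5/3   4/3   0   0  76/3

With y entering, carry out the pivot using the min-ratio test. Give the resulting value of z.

57

Ratio test on column y — row 1: (19/3)/(1/3) = 19; row 2: (31/3)/(1/3) = 31; row 3: entry -1/3 ≤ 0. Minimum is 19 at row 1 (x leaves); pivot element 1/3.
Pivot on row 1; the z-row RHS becomes 76/3 − (-5/3)·19 = 57.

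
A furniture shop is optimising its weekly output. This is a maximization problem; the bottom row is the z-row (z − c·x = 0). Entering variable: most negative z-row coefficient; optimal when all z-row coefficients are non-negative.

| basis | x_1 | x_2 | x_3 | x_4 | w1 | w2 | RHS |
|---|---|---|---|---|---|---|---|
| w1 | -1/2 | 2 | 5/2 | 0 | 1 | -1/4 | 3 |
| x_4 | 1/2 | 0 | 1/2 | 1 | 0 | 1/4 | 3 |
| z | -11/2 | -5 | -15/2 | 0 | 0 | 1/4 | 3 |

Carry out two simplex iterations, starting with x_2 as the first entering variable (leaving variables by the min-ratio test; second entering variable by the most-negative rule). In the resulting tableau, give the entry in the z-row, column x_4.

Ratio test on column x_2 — row 1: 3/2 = 3/2; row 2: entry 0 ≤ 0. Minimum is 3/2 at row 1 (w1 leaves); pivot element 2.
Divide row 1 by 2; eliminate column x_2 from the other rows.
Second iteration: most negative z-row entry is -27/4 in column x_1, so x_1 enters.
Ratio test on column x_1 — row 1: entry -1/4 ≤ 0; row 2: 3/(1/2) = 6. Minimum is 6 at row 2 (x_4 leaves); pivot element 1/2.
Divide row 2 by 1/2; eliminate column x_1 from the other rows.
After both pivots, the entry at the z-row, column x_4 is 27/2.

27/2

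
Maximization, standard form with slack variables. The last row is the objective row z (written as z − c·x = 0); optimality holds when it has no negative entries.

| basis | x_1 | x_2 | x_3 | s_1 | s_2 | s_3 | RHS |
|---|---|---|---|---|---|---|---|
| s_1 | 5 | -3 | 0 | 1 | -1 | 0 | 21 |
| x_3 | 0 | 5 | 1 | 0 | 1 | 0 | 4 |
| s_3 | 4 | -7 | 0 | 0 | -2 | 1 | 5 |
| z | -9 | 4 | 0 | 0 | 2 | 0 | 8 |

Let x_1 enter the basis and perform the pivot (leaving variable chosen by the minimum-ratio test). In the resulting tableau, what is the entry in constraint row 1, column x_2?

23/4

Ratio test on column x_1 — row 1: 21/5 = 21/5; row 2: entry 0 ≤ 0; row 3: 5/4 = 5/4. Minimum is 5/4 at row 3 (s_3 leaves); pivot element 4.
Divide row 3 by 4; eliminate column x_1 from the other rows.
Row 1 update in column x_2: -3 − 5·(-7/4) = 23/4.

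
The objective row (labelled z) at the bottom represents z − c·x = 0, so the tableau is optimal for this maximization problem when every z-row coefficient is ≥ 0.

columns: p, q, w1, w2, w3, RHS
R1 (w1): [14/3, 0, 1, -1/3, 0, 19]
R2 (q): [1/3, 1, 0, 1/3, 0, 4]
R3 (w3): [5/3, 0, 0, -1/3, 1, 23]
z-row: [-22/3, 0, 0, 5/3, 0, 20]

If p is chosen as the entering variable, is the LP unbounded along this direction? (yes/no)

Column p has positive entries in row(s) 1, 2, 3, so the ratio test bounds it — not unbounded.

no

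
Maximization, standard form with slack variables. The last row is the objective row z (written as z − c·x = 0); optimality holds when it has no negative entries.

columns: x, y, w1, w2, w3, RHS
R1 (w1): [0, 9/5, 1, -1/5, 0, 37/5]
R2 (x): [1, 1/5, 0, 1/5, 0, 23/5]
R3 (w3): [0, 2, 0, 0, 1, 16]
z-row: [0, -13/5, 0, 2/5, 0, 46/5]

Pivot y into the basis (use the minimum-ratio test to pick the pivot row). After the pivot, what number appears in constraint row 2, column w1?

-1/9

Ratio test on column y — row 1: (37/5)/(9/5) = 37/9; row 2: (23/5)/(1/5) = 23; row 3: 16/2 = 8. Minimum is 37/9 at row 1 (w1 leaves); pivot element 9/5.
Divide row 1 by 9/5; eliminate column y from the other rows.
Row 2 update in column w1: 0 − (1/5)·(5/9) = -1/9.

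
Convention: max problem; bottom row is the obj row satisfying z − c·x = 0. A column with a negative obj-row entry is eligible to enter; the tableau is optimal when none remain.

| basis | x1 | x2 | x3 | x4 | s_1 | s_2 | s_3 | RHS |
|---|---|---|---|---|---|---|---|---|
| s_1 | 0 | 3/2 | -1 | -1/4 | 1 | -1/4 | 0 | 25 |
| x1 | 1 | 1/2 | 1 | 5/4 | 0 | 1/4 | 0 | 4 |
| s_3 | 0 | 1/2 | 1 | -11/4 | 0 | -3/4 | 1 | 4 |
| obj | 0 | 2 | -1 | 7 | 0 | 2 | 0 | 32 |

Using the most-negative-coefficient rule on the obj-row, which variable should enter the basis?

Negative obj-row entries: x3: -1.
The most negative is -1 in column x3, so x3 enters.

x3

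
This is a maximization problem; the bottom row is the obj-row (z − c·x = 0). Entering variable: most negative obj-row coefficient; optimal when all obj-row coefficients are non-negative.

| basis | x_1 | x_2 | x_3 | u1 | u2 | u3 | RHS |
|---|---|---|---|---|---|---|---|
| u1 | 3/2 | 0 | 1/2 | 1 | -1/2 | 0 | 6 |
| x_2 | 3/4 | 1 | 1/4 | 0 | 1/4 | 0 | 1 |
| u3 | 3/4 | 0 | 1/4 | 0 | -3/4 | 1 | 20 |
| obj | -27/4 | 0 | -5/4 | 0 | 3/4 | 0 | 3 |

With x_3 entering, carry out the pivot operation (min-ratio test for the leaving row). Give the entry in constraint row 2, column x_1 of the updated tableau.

3

Ratio test on column x_3 — row 1: 6/(1/2) = 12; row 2: 1/(1/4) = 4; row 3: 20/(1/4) = 80. Minimum is 4 at row 2 (x_2 leaves); pivot element 1/4.
Divide row 2 by 1/4; eliminate column x_3 from the other rows.
In the new row 2, the x_1 entry is the old entry divided by the pivot: (3/4)/(1/4) = 3.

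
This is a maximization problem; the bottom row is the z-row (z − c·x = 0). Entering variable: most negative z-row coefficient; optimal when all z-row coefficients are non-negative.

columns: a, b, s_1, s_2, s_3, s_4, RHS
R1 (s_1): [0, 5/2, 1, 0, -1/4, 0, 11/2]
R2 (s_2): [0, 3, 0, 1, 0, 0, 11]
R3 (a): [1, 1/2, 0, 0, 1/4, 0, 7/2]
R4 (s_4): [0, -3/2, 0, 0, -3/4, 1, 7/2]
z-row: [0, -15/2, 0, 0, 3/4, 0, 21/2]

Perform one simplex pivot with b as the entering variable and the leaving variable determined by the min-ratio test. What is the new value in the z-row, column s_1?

Ratio test on column b — row 1: (11/2)/(5/2) = 11/5; row 2: 11/3 = 11/3; row 3: (7/2)/(1/2) = 7; row 4: entry -3/2 ≤ 0. Minimum is 11/5 at row 1 (s_1 leaves); pivot element 5/2.
Divide row 1 by 5/2; eliminate column b from the other rows.
z-row update in column s_1: 0 − (-15/2)·(2/5) = 3.

3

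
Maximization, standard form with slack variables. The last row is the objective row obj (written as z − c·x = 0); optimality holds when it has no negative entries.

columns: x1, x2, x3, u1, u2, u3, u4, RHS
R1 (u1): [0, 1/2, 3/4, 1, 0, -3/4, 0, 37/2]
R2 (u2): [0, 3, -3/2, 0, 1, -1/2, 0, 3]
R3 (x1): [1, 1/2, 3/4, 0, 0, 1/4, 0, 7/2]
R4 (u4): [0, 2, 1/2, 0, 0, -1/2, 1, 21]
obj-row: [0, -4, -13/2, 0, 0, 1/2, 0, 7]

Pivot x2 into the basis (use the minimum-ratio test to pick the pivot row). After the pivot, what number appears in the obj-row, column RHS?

Ratio test on column x2 — row 1: (37/2)/(1/2) = 37; row 2: 3/3 = 1; row 3: (7/2)/(1/2) = 7; row 4: 21/2 = 21/2. Minimum is 1 at row 2 (u2 leaves); pivot element 3.
Divide row 2 by 3; eliminate column x2 from the other rows.
obj-row update in column RHS: 7 − (-4)·1 = 11.

11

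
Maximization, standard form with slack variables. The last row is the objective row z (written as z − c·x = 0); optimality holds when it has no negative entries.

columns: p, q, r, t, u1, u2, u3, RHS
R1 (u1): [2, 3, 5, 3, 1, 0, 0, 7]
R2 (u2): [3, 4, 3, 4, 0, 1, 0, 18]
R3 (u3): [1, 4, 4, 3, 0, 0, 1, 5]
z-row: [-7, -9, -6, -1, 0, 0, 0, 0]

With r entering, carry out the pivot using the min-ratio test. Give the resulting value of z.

Ratio test on column r — row 1: 7/5 = 7/5; row 2: 18/3 = 6; row 3: 5/4 = 5/4. Minimum is 5/4 at row 3 (u3 leaves); pivot element 4.
Pivot on row 3; the z-row RHS becomes 0 − (-6)·(5/4) = 15/2.

15/2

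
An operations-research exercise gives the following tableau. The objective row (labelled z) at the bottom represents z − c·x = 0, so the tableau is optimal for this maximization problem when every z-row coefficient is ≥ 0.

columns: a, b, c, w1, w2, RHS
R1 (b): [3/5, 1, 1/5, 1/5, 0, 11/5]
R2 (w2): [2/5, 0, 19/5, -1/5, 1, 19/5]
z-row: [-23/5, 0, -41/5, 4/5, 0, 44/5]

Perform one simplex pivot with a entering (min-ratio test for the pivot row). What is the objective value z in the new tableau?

Ratio test on column a — row 1: (11/5)/(3/5) = 11/3; row 2: (19/5)/(2/5) = 19/2. Minimum is 11/3 at row 1 (b leaves); pivot element 3/5.
Pivot on row 1; the z-row RHS becomes 44/5 − (-23/5)·(11/3) = 77/3.

77/3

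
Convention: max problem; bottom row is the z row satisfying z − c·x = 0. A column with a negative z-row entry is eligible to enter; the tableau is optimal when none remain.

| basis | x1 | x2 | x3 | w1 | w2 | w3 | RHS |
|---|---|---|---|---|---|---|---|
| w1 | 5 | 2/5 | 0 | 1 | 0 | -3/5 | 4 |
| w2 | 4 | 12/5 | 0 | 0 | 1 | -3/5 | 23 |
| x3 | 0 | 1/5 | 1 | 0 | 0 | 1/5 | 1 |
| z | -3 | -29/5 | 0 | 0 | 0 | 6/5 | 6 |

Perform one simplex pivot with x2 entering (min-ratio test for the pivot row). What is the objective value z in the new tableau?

Ratio test on column x2 — row 1: 4/(2/5) = 10; row 2: 23/(12/5) = 115/12; row 3: 1/(1/5) = 5. Minimum is 5 at row 3 (x3 leaves); pivot element 1/5.
Pivot on row 3; the z-row RHS becomes 6 − (-29/5)·5 = 35.

35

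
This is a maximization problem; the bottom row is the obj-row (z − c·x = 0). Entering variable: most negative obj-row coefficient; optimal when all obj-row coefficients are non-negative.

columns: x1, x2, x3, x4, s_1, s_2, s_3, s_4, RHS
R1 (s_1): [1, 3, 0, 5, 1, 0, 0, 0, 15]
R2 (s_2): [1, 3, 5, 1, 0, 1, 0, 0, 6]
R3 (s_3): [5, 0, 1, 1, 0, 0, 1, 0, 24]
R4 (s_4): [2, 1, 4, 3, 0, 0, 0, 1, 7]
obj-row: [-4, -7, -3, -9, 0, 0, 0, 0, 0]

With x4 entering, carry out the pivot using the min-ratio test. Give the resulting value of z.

Ratio test on column x4 — row 1: 15/5 = 3; row 2: 6/1 = 6; row 3: 24/1 = 24; row 4: 7/3 = 7/3. Minimum is 7/3 at row 4 (s_4 leaves); pivot element 3.
Pivot on row 4; the obj-row RHS becomes 0 − (-9)·(7/3) = 21.

21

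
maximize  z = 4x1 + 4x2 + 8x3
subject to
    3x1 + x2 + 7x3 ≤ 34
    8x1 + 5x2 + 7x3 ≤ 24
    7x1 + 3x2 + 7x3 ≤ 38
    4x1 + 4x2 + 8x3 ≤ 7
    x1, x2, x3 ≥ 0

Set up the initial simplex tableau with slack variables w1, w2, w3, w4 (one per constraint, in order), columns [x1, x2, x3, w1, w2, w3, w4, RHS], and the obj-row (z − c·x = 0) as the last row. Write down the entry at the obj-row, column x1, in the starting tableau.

-4

The obj-row carries the negated objective coefficients: the x1 entry is -4.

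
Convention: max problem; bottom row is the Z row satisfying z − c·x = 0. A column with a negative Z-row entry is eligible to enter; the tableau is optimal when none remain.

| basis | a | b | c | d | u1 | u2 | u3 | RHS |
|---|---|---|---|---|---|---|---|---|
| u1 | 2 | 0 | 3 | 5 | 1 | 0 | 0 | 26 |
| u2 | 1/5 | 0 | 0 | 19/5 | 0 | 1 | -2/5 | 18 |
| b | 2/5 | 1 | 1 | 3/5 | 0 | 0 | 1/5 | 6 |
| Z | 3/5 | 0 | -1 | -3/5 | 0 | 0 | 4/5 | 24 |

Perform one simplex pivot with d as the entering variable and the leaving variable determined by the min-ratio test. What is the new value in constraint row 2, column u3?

-2/19

Ratio test on column d — row 1: 26/5 = 26/5; row 2: 18/(19/5) = 90/19; row 3: 6/(3/5) = 10. Minimum is 90/19 at row 2 (u2 leaves); pivot element 19/5.
Divide row 2 by 19/5; eliminate column d from the other rows.
In the new row 2, the u3 entry is the old entry divided by the pivot: (-2/5)/(19/5) = -2/19.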